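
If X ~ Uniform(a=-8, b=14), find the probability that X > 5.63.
0.380455

We have X ~ Uniform(a=-8, b=14).

P(X > 5.63) = 1 - P(X ≤ 5.63)
                = 1 - F(5.63)
                = 1 - 0.619545
                = 0.380455

So there's approximately a 38.0% chance that X exceeds 5.63.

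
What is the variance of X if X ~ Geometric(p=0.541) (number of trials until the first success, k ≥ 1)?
1.5683

We have X ~ Geometric(p=0.541) (number of trials until the first success, k ≥ 1).

For a Geometric distribution with p=0.541 (number of trials until the first success, k ≥ 1):
Var(X) = 1.5683

The variance measures the spread of the distribution around the mean.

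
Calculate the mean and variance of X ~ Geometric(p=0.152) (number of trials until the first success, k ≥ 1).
E[X] = 6.5789, Var(X) = 36.7036

We have X ~ Geometric(p=0.152) (number of trials until the first success, k ≥ 1).

For a Geometric distribution with p=0.152 (number of trials until the first success, k ≥ 1):

Expected value:
E[X] = 6.5789

Variance:
Var(X) = 36.7036

Standard deviation:
σ = √Var(X) = 6.0583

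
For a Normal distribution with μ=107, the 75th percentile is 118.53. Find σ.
σ = 17.0944

For X ~ Normal(μ, σ), the p-th percentile satisfies x = μ + z_p × σ,
where z_p = Φ⁻¹(p) is the standard normal quantile.

Step 1: z_{0.75} = Φ⁻¹(0.75) = 0.6745

Step 2: Solve for σ:
118.53 = 107 + 0.6745 × σ
σ = (118.53 - 107) / 0.6745
σ = 11.53 / 0.6745
σ = 17.0944

Verification: μ + z × σ = 107 + 0.6745 × 17.0944 = 118.53 ✓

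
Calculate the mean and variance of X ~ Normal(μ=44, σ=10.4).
E[X] = 44.0000, Var(X) = 108.1600

We have X ~ Normal(μ=44, σ=10.4).

For a Normal distribution with μ=44, σ=10.4:

Expected value:
E[X] = 44.0000

Variance:
Var(X) = 108.1600

Standard deviation:
σ = √Var(X) = 10.4000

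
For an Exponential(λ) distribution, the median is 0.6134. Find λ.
λ = 1.1300

For X ~ Exponential(λ), the CDF is F(x) = 1 - e^(-λx).
The median m satisfies F(m) = 0.5:
1 - e^(-λm) = 0.5
e^(-λm) = 0.5
λm = ln(2)
m = ln(2) / λ

Given m = 0.6134:
λ = ln(2) / 0.6134 = 0.693147 / 0.6134 = 1.1300

Verification: ln(2) / 1.1300 = 0.6134 ✓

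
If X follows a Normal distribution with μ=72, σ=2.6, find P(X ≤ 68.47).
0.087281

We have X ~ Normal(μ=72, σ=2.6).

The CDF gives us P(X ≤ k).

Using the CDF:
P(X ≤ 68.47) = 0.087281

This means there's approximately a 8.7% chance that X is at most 68.47.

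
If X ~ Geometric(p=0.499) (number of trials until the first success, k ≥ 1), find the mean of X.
2.0040

We have X ~ Geometric(p=0.499) (number of trials until the first success, k ≥ 1).

For a Geometric distribution with p=0.499 (number of trials until the first success, k ≥ 1):
E[X] = 2.0040

This is the expected (average) value of X.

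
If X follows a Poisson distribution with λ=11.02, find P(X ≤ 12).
0.686506

We have X ~ Poisson(λ=11.02).

The CDF gives us P(X ≤ k).

Using the CDF:
P(X ≤ 12) = 0.686506

This means there's approximately a 68.7% chance that X is at most 12.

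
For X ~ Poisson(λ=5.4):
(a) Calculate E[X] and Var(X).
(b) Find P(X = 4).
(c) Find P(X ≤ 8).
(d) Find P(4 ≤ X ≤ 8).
(a) E[X] = 5.4000, Var(X) = 5.4000
(b) P(X = 4) = 0.160020
(c) P(X ≤ 8) = 0.902650
(d) P(4 ≤ X ≤ 8) = 0.689359

We have X ~ Poisson(λ=5.4).

(a) Moments:
E[X] = 5.4000
Var(X) = 5.4000
σ = √Var(X) = 2.3238

(b) Point probability using PMF:
P(X = 4) = 0.160020

(c) Cumulative probability using CDF:
P(X ≤ 8) = F(8) = 0.902650

(d) Range probability:
P(4 ≤ X ≤ 8) = P(X ≤ 8) - P(X ≤ 3)
                   = F(8) - F(3)
                   = 0.902650 - 0.213291
                   = 0.689359

This means approximately 68.9% of outcomes fall in the interval [4, 8].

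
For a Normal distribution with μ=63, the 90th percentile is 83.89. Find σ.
σ = 16.3006

For X ~ Normal(μ, σ), the p-th percentile satisfies x = μ + z_p × σ,
where z_p = Φ⁻¹(p) is the standard normal quantile.

Step 1: z_{0.9} = Φ⁻¹(0.9) = 1.2816

Step 2: Solve for σ:
83.89 = 63 + 1.2816 × σ
σ = (83.89 - 63) / 1.2816
σ = 20.89 / 1.2816
σ = 16.3006

Verification: μ + z × σ = 63 + 1.2816 × 16.3006 = 83.89 ✓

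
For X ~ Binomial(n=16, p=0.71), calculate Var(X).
3.2944

We have X ~ Binomial(n=16, p=0.71).

For a Binomial distribution with n=16, p=0.71:
Var(X) = 3.2944

The variance measures the spread of the distribution around the mean.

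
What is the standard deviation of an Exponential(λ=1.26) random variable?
0.7937

We have X ~ Exponential(λ=1.26).

For an Exponential distribution with λ=1.26:
σ = √Var(X) = 0.7937

The standard deviation is the square root of the variance.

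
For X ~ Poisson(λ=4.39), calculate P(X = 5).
0.168496

We have X ~ Poisson(λ=4.39).

For a Poisson distribution, the PMF gives us the probability of each outcome.

Using the PMF formula:
P(X = 5) = 0.168496

Rounded to 4 decimal places: 0.1685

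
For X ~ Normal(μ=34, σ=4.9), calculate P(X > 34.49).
0.460172

We have X ~ Normal(μ=34, σ=4.9).

P(X > 34.49) = 1 - P(X ≤ 34.49)
                = 1 - F(34.49)
                = 1 - 0.539828
                = 0.460172

So there's approximately a 46.0% chance that X exceeds 34.49.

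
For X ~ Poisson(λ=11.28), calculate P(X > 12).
0.342297

We have X ~ Poisson(λ=11.28).

P(X > 12) = 1 - P(X ≤ 12)
                = 1 - F(12)
                = 1 - 0.657703
                = 0.342297

So there's approximately a 34.2% chance that X exceeds 12.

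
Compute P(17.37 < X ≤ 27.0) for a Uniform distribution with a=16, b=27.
0.875455

We have X ~ Uniform(a=16, b=27).

To find P(17.37 < X ≤ 27.0), we use:
P(17.37 < X ≤ 27.0) = P(X ≤ 27.0) - P(X ≤ 17.37)
                 = F(27.0) - F(17.37)
                 = 1.000000 - 0.124545
                 = 0.875455

So there's approximately a 87.5% chance that X falls in this range.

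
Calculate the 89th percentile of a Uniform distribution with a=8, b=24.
22.2400

We have X ~ Uniform(a=8, b=24).

We want to find x such that P(X ≤ x) = 0.89.

This is the 89th percentile, which means 89% of values fall below this point.

Using the inverse CDF (quantile function):
x = F⁻¹(0.89) = 22.2400

Verification: P(X ≤ 22.2400) = 0.89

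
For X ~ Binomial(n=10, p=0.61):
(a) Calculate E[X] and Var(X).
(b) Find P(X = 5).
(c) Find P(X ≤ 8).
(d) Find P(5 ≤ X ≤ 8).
(a) E[X] = 6.1000, Var(X) = 2.3790
(b) P(X = 5) = 0.192032
(c) P(X ≤ 8) = 0.947259
(d) P(5 ≤ X ≤ 8) = 0.797253

We have X ~ Binomial(n=10, p=0.61).

(a) Moments:
E[X] = 6.1000
Var(X) = 2.3790
σ = √Var(X) = 1.5424

(b) Point probability using PMF:
P(X = 5) = 0.192032

(c) Cumulative probability using CDF:
P(X ≤ 8) = F(8) = 0.947259

(d) Range probability:
P(5 ≤ X ≤ 8) = P(X ≤ 8) - P(X ≤ 4)
                   = F(8) - F(4)
                   = 0.947259 - 0.150007
                   = 0.797253

This means approximately 79.7% of outcomes fall in the interval [5, 8].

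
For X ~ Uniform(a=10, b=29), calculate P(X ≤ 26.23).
0.854211

We have X ~ Uniform(a=10, b=29).

The CDF gives us P(X ≤ k).

Using the CDF:
P(X ≤ 26.23) = 0.854211

This means there's approximately a 85.4% chance that X is at most 26.23.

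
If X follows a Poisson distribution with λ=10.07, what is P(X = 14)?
0.053538

We have X ~ Poisson(λ=10.07).

For a Poisson distribution, the PMF gives us the probability of each outcome.

Using the PMF formula:
P(X = 14) = 0.053538

Rounded to 4 decimal places: 0.0535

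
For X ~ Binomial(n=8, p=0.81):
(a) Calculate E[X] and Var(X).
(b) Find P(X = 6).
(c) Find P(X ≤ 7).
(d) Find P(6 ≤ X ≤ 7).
(a) E[X] = 6.4800, Var(X) = 1.2312
(b) P(X = 6) = 0.285480
(c) P(X ≤ 7) = 0.814698
(d) P(6 ≤ X ≤ 7) = 0.633207

We have X ~ Binomial(n=8, p=0.81).

(a) Moments:
E[X] = 6.4800
Var(X) = 1.2312
σ = √Var(X) = 1.1096

(b) Point probability using PMF:
P(X = 6) = 0.285480

(c) Cumulative probability using CDF:
P(X ≤ 7) = F(7) = 0.814698

(d) Range probability:
P(6 ≤ X ≤ 7) = P(X ≤ 7) - P(X ≤ 5)
                   = F(7) - F(5)
                   = 0.814698 - 0.181491
                   = 0.633207

This means approximately 63.3% of outcomes fall in the interval [6, 7].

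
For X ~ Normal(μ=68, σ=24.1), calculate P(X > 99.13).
0.098230

We have X ~ Normal(μ=68, σ=24.1).

P(X > 99.13) = 1 - P(X ≤ 99.13)
                = 1 - F(99.13)
                = 1 - 0.901770
                = 0.098230

So there's approximately a 9.8% chance that X exceeds 99.13.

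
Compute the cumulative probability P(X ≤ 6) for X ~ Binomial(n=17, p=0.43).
0.350114

We have X ~ Binomial(n=17, p=0.43).

The CDF gives us P(X ≤ k).

Using the CDF:
P(X ≤ 6) = 0.350114

This means there's approximately a 35.0% chance that X is at most 6.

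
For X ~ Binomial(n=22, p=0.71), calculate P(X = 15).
0.172782

We have X ~ Binomial(n=22, p=0.71).

For a Binomial distribution, the PMF gives us the probability of each outcome.

Using the PMF formula:
P(X = 15) = 0.172782

Rounded to 4 decimal places: 0.1728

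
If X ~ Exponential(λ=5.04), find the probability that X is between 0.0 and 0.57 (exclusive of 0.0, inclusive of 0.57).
0.943460

We have X ~ Exponential(λ=5.04).

To find P(0.0 < X ≤ 0.57), we use:
P(0.0 < X ≤ 0.57) = P(X ≤ 0.57) - P(X ≤ 0.0)
                 = F(0.57) - F(0.0)
                 = 0.943460 - 0.000000
                 = 0.943460

So there's approximately a 94.3% chance that X falls in this range.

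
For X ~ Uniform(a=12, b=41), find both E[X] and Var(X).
E[X] = 26.5000, Var(X) = 70.0833

We have X ~ Uniform(a=12, b=41).

For a Uniform distribution with a=12, b=41:

Expected value:
E[X] = 26.5000

Variance:
Var(X) = 70.0833

Standard deviation:
σ = √Var(X) = 8.3716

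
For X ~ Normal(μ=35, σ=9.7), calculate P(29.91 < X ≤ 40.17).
0.403098

We have X ~ Normal(μ=35, σ=9.7).

To find P(29.91 < X ≤ 40.17), we use:
P(29.91 < X ≤ 40.17) = P(X ≤ 40.17) - P(X ≤ 29.91)
                 = F(40.17) - F(29.91)
                 = 0.702980 - 0.299881
                 = 0.403098

So there's approximately a 40.3% chance that X falls in this range.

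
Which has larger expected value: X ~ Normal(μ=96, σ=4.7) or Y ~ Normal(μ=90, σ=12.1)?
X has larger mean (96.0000 > 90.0000)

Compute the expected value for each distribution:

X ~ Normal(μ=96, σ=4.7):
E[X] = 96.0000

Y ~ Normal(μ=90, σ=12.1):
E[Y] = 90.0000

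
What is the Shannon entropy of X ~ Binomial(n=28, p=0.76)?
2.2292 nats

We have X ~ Binomial(n=28, p=0.76).

The Shannon entropy measures the uncertainty or information content of the distribution.

For a Binomial distribution with n=28, p=0.76:
H(X) = 2.2292 nats

(In bits, this would be 3.2160 bits.)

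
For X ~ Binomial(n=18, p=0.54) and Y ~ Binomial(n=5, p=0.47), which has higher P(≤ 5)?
Y has higher probability (P(Y ≤ 5) = 1.0000 > P(X ≤ 5) = 0.0225)

Compute P(≤ 5) for each distribution:

X ~ Binomial(n=18, p=0.54):
P(X ≤ 5) = 0.0225

Y ~ Binomial(n=5, p=0.47):
P(Y ≤ 5) = 1.0000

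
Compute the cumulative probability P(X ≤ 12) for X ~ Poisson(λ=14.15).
0.343856

We have X ~ Poisson(λ=14.15).

The CDF gives us P(X ≤ k).

Using the CDF:
P(X ≤ 12) = 0.343856

This means there's approximately a 34.4% chance that X is at most 12.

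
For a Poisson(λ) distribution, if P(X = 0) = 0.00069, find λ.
λ = 7.2788

For a Poisson(λ) distribution, the PMF at 0 is:
P(X = 0) = λ^0 e^(-λ) / 0! = e^(-λ)

Given P(X = 0) = 0.00069:
e^(-λ) = 0.00069
-λ = ln(0.00069)
λ = -ln(0.00069) = 7.2788

Verification: e^(-7.2788) = 0.00069 ✓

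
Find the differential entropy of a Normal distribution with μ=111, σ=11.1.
3.8259 nats

We have X ~ Normal(μ=111, σ=11.1).

The differential entropy measures the uncertainty or information content of the distribution.

For a Normal distribution with μ=111, σ=11.1:
h(X) = 3.8259 nats

(In bits, this would be 5.5196 bits.)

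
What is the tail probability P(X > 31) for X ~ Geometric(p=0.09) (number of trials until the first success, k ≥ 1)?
0.053738

We have X ~ Geometric(p=0.09) (number of trials until the first success, k ≥ 1).

P(X > 31) = 1 - P(X ≤ 31)
                = 1 - F(31)
                = 1 - 0.946262
                = 0.053738

So there's approximately a 5.4% chance that X exceeds 31.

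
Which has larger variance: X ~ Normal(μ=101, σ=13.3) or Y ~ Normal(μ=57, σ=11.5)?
X has larger variance (176.8900 > 132.2500)

Compute the variance for each distribution:

X ~ Normal(μ=101, σ=13.3):
Var(X) = 176.8900

Y ~ Normal(μ=57, σ=11.5):
Var(Y) = 132.2500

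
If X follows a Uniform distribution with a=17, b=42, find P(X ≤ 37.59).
0.823600

We have X ~ Uniform(a=17, b=42).

The CDF gives us P(X ≤ k).

Using the CDF:
P(X ≤ 37.59) = 0.823600

This means there's approximately a 82.4% chance that X is at most 37.59.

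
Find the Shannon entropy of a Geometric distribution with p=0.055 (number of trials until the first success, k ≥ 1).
3.8724 nats

We have X ~ Geometric(p=0.055) (number of trials until the first success, k ≥ 1).

The Shannon entropy measures the uncertainty or information content of the distribution.

For a Geometric distribution with p=0.055 (number of trials until the first success, k ≥ 1):
H(X) = 3.8724 nats

(In bits, this would be 5.5867 bits.)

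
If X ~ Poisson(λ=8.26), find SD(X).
2.8740

We have X ~ Poisson(λ=8.26).

For a Poisson distribution with λ=8.26:
σ = √Var(X) = 2.8740

The standard deviation is the square root of the variance.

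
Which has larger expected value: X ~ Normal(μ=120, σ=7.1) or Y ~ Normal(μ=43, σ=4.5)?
X has larger mean (120.0000 > 43.0000)

Compute the expected value for each distribution:

X ~ Normal(μ=120, σ=7.1):
E[X] = 120.0000

Y ~ Normal(μ=43, σ=4.5):
E[Y] = 43.0000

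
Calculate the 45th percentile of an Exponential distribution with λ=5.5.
0.1087

We have X ~ Exponential(λ=5.5).

We want to find x such that P(X ≤ x) = 0.45.

This is the 45th percentile, which means 45% of values fall below this point.

Using the inverse CDF (quantile function):
x = F⁻¹(0.45) = 0.1087

Verification: P(X ≤ 0.1087) = 0.45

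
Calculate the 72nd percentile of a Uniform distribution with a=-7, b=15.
8.8400

We have X ~ Uniform(a=-7, b=15).

We want to find x such that P(X ≤ x) = 0.72.

This is the 72nd percentile, which means 72% of values fall below this point.

Using the inverse CDF (quantile function):
x = F⁻¹(0.72) = 8.8400

Verification: P(X ≤ 8.8400) = 0.72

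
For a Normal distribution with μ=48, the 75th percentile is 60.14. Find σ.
σ = 17.9988

For X ~ Normal(μ, σ), the p-th percentile satisfies x = μ + z_p × σ,
where z_p = Φ⁻¹(p) is the standard normal quantile.

Step 1: z_{0.75} = Φ⁻¹(0.75) = 0.6745

Step 2: Solve for σ:
60.14 = 48 + 0.6745 × σ
σ = (60.14 - 48) / 0.6745
σ = 12.14 / 0.6745
σ = 17.9988

Verification: μ + z × σ = 48 + 0.6745 × 17.9988 = 60.14 ✓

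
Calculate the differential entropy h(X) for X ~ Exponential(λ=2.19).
0.2161 nats

We have X ~ Exponential(λ=2.19).

The differential entropy measures the uncertainty or information content of the distribution.

For an Exponential distribution with λ=2.19:
h(X) = 0.2161 nats

(In bits, this would be 0.3118 bits.)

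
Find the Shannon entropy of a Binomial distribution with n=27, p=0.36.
2.3316 nats

We have X ~ Binomial(n=27, p=0.36).

The Shannon entropy measures the uncertainty or information content of the distribution.

For a Binomial distribution with n=27, p=0.36:
H(X) = 2.3316 nats

(In bits, this would be 3.3638 bits.)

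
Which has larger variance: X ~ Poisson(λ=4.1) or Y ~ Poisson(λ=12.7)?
Y has larger variance (12.7000 > 4.1000)

Compute the variance for each distribution:

X ~ Poisson(λ=4.1):
Var(X) = 4.1000

Y ~ Poisson(λ=12.7):
Var(Y) = 12.7000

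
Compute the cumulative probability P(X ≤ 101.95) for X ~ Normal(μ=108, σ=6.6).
0.179659

We have X ~ Normal(μ=108, σ=6.6).

The CDF gives us P(X ≤ k).

Using the CDF:
P(X ≤ 101.95) = 0.179659

This means there's approximately a 18.0% chance that X is at most 101.95.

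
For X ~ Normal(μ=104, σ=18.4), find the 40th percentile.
99.3384

We have X ~ Normal(μ=104, σ=18.4).

We want to find x such that P(X ≤ x) = 0.4.

This is the 40th percentile, which means 40% of values fall below this point.

Using the inverse CDF (quantile function):
x = F⁻¹(0.4) = 99.3384

Verification: P(X ≤ 99.3384) = 0.4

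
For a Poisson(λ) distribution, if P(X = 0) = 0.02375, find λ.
λ = 3.7402

For a Poisson(λ) distribution, the PMF at 0 is:
P(X = 0) = λ^0 e^(-λ) / 0! = e^(-λ)

Given P(X = 0) = 0.02375:
e^(-λ) = 0.02375
-λ = ln(0.02375)
λ = -ln(0.02375) = 3.7402

Verification: e^(-3.7402) = 0.02375 ✓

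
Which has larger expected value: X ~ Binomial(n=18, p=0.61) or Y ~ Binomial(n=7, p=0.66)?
X has larger mean (10.9800 > 4.6200)

Compute the expected value for each distribution:

X ~ Binomial(n=18, p=0.61):
E[X] = 10.9800

Y ~ Binomial(n=7, p=0.66):
E[Y] = 4.6200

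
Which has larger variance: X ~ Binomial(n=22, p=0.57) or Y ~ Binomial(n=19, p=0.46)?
X has larger variance (5.3922 > 4.7196)

Compute the variance for each distribution:

X ~ Binomial(n=22, p=0.57):
Var(X) = 5.3922

Y ~ Binomial(n=19, p=0.46):
Var(Y) = 4.7196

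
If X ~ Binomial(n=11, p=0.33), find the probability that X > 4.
0.280694

We have X ~ Binomial(n=11, p=0.33).

P(X > 4) = 1 - P(X ≤ 4)
                = 1 - F(4)
                = 1 - 0.719306
                = 0.280694

So there's approximately a 28.1% chance that X exceeds 4.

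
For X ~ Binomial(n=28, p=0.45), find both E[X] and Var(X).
E[X] = 12.6000, Var(X) = 6.9300

We have X ~ Binomial(n=28, p=0.45).

For a Binomial distribution with n=28, p=0.45:

Expected value:
E[X] = 12.6000

Variance:
Var(X) = 6.9300

Standard deviation:
σ = √Var(X) = 2.6325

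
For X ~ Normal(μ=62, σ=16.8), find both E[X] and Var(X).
E[X] = 62.0000, Var(X) = 282.2400

We have X ~ Normal(μ=62, σ=16.8).

For a Normal distribution with μ=62, σ=16.8:

Expected value:
E[X] = 62.0000

Variance:
Var(X) = 282.2400

Standard deviation:
σ = √Var(X) = 16.8000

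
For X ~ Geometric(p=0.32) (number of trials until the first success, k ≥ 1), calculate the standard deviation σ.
2.5769

We have X ~ Geometric(p=0.32) (number of trials until the first success, k ≥ 1).

For a Geometric distribution with p=0.32 (number of trials until the first success, k ≥ 1):
σ = √Var(X) = 2.5769

The standard deviation is the square root of the variance.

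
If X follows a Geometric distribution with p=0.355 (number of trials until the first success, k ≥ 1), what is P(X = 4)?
0.095259

We have X ~ Geometric(p=0.355) (number of trials until the first success, k ≥ 1).

For a Geometric distribution, the PMF gives us the probability of each outcome.

Using the PMF formula:
P(X = 4) = 0.095259

Rounded to 4 decimal places: 0.0953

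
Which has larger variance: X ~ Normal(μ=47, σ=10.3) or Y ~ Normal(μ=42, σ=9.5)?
X has larger variance (106.0900 > 90.2500)

Compute the variance for each distribution:

X ~ Normal(μ=47, σ=10.3):
Var(X) = 106.0900

Y ~ Normal(μ=42, σ=9.5):
Var(Y) = 90.2500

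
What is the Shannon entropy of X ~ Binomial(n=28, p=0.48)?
2.3910 nats

We have X ~ Binomial(n=28, p=0.48).

The Shannon entropy measures the uncertainty or information content of the distribution.

For a Binomial distribution with n=28, p=0.48:
H(X) = 2.3910 nats

(In bits, this would be 3.4494 bits.)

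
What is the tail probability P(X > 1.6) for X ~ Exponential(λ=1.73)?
0.062787

We have X ~ Exponential(λ=1.73).

P(X > 1.6) = 1 - P(X ≤ 1.6)
                = 1 - F(1.6)
                = 1 - 0.937213
                = 0.062787

So there's approximately a 6.3% chance that X exceeds 1.6.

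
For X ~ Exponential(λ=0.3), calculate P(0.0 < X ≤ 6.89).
0.873435

We have X ~ Exponential(λ=0.3).

To find P(0.0 < X ≤ 6.89), we use:
P(0.0 < X ≤ 6.89) = P(X ≤ 6.89) - P(X ≤ 0.0)
                 = F(6.89) - F(0.0)
                 = 0.873435 - 0.000000
                 = 0.873435

So there's approximately a 87.3% chance that X falls in this range.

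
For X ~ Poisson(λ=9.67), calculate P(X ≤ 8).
0.371173

We have X ~ Poisson(λ=9.67).

The CDF gives us P(X ≤ k).

Using the CDF:
P(X ≤ 8) = 0.371173

This means there's approximately a 37.1% chance that X is at most 8.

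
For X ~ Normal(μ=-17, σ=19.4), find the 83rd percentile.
1.5108

We have X ~ Normal(μ=-17, σ=19.4).

We want to find x such that P(X ≤ x) = 0.83.

This is the 83rd percentile, which means 83% of values fall below this point.

Using the inverse CDF (quantile function):
x = F⁻¹(0.83) = 1.5108

Verification: P(X ≤ 1.5108) = 0.83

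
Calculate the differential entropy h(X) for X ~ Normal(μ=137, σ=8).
3.4984 nats

We have X ~ Normal(μ=137, σ=8).

The differential entropy measures the uncertainty or information content of the distribution.

For a Normal distribution with μ=137, σ=8:
h(X) = 3.4984 nats

(In bits, this would be 5.0471 bits.)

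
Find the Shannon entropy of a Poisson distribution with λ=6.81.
2.3647 nats

We have X ~ Poisson(λ=6.81).

The Shannon entropy measures the uncertainty or information content of the distribution.

For a Poisson distribution with λ=6.81:
H(X) = 2.3647 nats

(In bits, this would be 3.4116 bits.)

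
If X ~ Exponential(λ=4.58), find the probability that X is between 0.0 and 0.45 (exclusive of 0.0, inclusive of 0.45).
0.872673

We have X ~ Exponential(λ=4.58).

To find P(0.0 < X ≤ 0.45), we use:
P(0.0 < X ≤ 0.45) = P(X ≤ 0.45) - P(X ≤ 0.0)
                 = F(0.45) - F(0.0)
                 = 0.872673 - 0.000000
                 = 0.872673

So there's approximately a 87.3% chance that X falls in this range.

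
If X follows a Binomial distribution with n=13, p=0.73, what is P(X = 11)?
0.178391

We have X ~ Binomial(n=13, p=0.73).

For a Binomial distribution, the PMF gives us the probability of each outcome.

Using the PMF formula:
P(X = 11) = 0.178391

Rounded to 4 decimal places: 0.1784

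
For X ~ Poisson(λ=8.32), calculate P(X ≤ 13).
0.955365

We have X ~ Poisson(λ=8.32).

The CDF gives us P(X ≤ k).

Using the CDF:
P(X ≤ 13) = 0.955365

This means there's approximately a 95.5% chance that X is at most 13.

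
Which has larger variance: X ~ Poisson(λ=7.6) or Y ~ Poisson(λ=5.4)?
X has larger variance (7.6000 > 5.4000)

Compute the variance for each distribution:

X ~ Poisson(λ=7.6):
Var(X) = 7.6000

Y ~ Poisson(λ=5.4):
Var(Y) = 5.4000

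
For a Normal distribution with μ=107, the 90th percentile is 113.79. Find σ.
σ = 5.2983

For X ~ Normal(μ, σ), the p-th percentile satisfies x = μ + z_p × σ,
where z_p = Φ⁻¹(p) is the standard normal quantile.

Step 1: z_{0.9} = Φ⁻¹(0.9) = 1.2816

Step 2: Solve for σ:
113.79 = 107 + 1.2816 × σ
σ = (113.79 - 107) / 1.2816
σ = 6.79 / 1.2816
σ = 5.2983

Verification: μ + z × σ = 107 + 1.2816 × 5.2983 = 113.79 ✓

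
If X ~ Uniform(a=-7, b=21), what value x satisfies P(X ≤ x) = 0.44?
5.3200

We have X ~ Uniform(a=-7, b=21).

We want to find x such that P(X ≤ x) = 0.44.

This is the 44th percentile, which means 44% of values fall below this point.

Using the inverse CDF (quantile function):
x = F⁻¹(0.44) = 5.3200

Verification: P(X ≤ 5.3200) = 0.44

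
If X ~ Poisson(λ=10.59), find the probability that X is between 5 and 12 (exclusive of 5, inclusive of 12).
0.684808

We have X ~ Poisson(λ=10.59).

To find P(5 < X ≤ 12), we use:
P(5 < X ≤ 12) = P(X ≤ 12) - P(X ≤ 5)
                 = F(12) - F(5)
                 = 0.732614 - 0.047806
                 = 0.684808

So there's approximately a 68.5% chance that X falls in this range.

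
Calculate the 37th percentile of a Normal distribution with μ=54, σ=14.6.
49.1549

We have X ~ Normal(μ=54, σ=14.6).

We want to find x such that P(X ≤ x) = 0.37.

This is the 37th percentile, which means 37% of values fall below this point.

Using the inverse CDF (quantile function):
x = F⁻¹(0.37) = 49.1549

Verification: P(X ≤ 49.1549) = 0.37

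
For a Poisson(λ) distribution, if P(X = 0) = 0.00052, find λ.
λ = 7.5617

For a Poisson(λ) distribution, the PMF at 0 is:
P(X = 0) = λ^0 e^(-λ) / 0! = e^(-λ)

Given P(X = 0) = 0.00052:
e^(-λ) = 0.00052
-λ = ln(0.00052)
λ = -ln(0.00052) = 7.5617

Verification: e^(-7.5617) = 0.00052 ✓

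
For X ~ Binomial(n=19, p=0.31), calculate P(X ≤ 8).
0.899712

We have X ~ Binomial(n=19, p=0.31).

The CDF gives us P(X ≤ k).

Using the CDF:
P(X ≤ 8) = 0.899712

This means there's approximately a 90.0% chance that X is at most 8.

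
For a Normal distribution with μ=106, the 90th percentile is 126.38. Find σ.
σ = 15.9026

For X ~ Normal(μ, σ), the p-th percentile satisfies x = μ + z_p × σ,
where z_p = Φ⁻¹(p) is the standard normal quantile.

Step 1: z_{0.9} = Φ⁻¹(0.9) = 1.2816

Step 2: Solve for σ:
126.38 = 106 + 1.2816 × σ
σ = (126.38 - 106) / 1.2816
σ = 20.38 / 1.2816
σ = 15.9026

Verification: μ + z × σ = 106 + 1.2816 × 15.9026 = 126.38 ✓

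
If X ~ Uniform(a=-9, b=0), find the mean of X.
-4.5000

We have X ~ Uniform(a=-9, b=0).

For a Uniform distribution with a=-9, b=0:
E[X] = -4.5000

This is the expected (average) value of X.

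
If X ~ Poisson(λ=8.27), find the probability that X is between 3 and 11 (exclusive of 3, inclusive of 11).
0.832335

We have X ~ Poisson(λ=8.27).

To find P(3 < X ≤ 11), we use:
P(3 < X ≤ 11) = P(X ≤ 11) - P(X ≤ 3)
                 = F(11) - F(3)
                 = 0.867607 - 0.035272
                 = 0.832335

So there's approximately a 83.2% chance that X falls in this range.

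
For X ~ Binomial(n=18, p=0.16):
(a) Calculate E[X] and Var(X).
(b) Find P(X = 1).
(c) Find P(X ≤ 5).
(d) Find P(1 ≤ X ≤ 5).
(a) E[X] = 2.8800, Var(X) = 2.4192
(b) P(X = 1) = 0.148642
(c) P(X ≤ 5) = 0.944892
(d) P(1 ≤ X ≤ 5) = 0.901539

We have X ~ Binomial(n=18, p=0.16).

(a) Moments:
E[X] = 2.8800
Var(X) = 2.4192
σ = √Var(X) = 1.5554

(b) Point probability using PMF:
P(X = 1) = 0.148642

(c) Cumulative probability using CDF:
P(X ≤ 5) = F(5) = 0.944892

(d) Range probability:
P(1 ≤ X ≤ 5) = P(X ≤ 5) - P(X ≤ 0)
                   = F(5) - F(0)
                   = 0.944892 - 0.043354
                   = 0.901539

This means approximately 90.2% of outcomes fall in the interval [1, 5].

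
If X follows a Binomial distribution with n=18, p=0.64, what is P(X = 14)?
0.099415

We have X ~ Binomial(n=18, p=0.64).

For a Binomial distribution, the PMF gives us the probability of each outcome.

Using the PMF formula:
P(X = 14) = 0.099415

Rounded to 4 decimal places: 0.0994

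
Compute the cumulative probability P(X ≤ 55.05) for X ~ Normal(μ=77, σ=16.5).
0.091709

We have X ~ Normal(μ=77, σ=16.5).

The CDF gives us P(X ≤ k).

Using the CDF:
P(X ≤ 55.05) = 0.091709

This means there's approximately a 9.2% chance that X is at most 55.05.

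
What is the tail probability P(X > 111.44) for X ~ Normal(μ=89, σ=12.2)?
0.032932

We have X ~ Normal(μ=89, σ=12.2).

P(X > 111.44) = 1 - P(X ≤ 111.44)
                = 1 - F(111.44)
                = 1 - 0.967068
                = 0.032932

So there's approximately a 3.3% chance that X exceeds 111.44.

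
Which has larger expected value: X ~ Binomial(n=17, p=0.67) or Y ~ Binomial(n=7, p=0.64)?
X has larger mean (11.3900 > 4.4800)

Compute the expected value for each distribution:

X ~ Binomial(n=17, p=0.67):
E[X] = 11.3900

Y ~ Binomial(n=7, p=0.64):
E[Y] = 4.4800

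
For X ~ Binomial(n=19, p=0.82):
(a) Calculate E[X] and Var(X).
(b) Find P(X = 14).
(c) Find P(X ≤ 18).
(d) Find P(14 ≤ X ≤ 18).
(a) E[X] = 15.5800, Var(X) = 2.8044
(b) P(X = 14) = 0.136540
(c) P(X ≤ 18) = 0.976961
(d) P(14 ≤ X ≤ 18) = 0.865941

We have X ~ Binomial(n=19, p=0.82).

(a) Moments:
E[X] = 15.5800
Var(X) = 2.8044
σ = √Var(X) = 1.6746

(b) Point probability using PMF:
P(X = 14) = 0.136540

(c) Cumulative probability using CDF:
P(X ≤ 18) = F(18) = 0.976961

(d) Range probability:
P(14 ≤ X ≤ 18) = P(X ≤ 18) - P(X ≤ 13)
                   = F(18) - F(13)
                   = 0.976961 - 0.111020
                   = 0.865941

This means approximately 86.6% of outcomes fall in the interval [14, 18].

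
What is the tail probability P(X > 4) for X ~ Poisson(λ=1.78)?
0.034978

We have X ~ Poisson(λ=1.78).

P(X > 4) = 1 - P(X ≤ 4)
                = 1 - F(4)
                = 1 - 0.965022
                = 0.034978

So there's approximately a 3.5% chance that X exceeds 4.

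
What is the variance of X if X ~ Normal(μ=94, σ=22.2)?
492.8400

We have X ~ Normal(μ=94, σ=22.2).

For a Normal distribution with μ=94, σ=22.2:
Var(X) = 492.8400

The variance measures the spread of the distribution around the mean.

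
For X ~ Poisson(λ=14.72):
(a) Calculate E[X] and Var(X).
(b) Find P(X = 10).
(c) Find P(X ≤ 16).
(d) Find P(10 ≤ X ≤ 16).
(a) E[X] = 14.7200, Var(X) = 14.7200
(b) P(X = 10) = 0.053272
(c) P(X ≤ 16) = 0.690738
(d) P(10 ≤ X ≤ 16) = 0.611288

We have X ~ Poisson(λ=14.72).

(a) Moments:
E[X] = 14.7200
Var(X) = 14.7200
σ = √Var(X) = 3.8367

(b) Point probability using PMF:
P(X = 10) = 0.053272

(c) Cumulative probability using CDF:
P(X ≤ 16) = F(16) = 0.690738

(d) Range probability:
P(10 ≤ X ≤ 16) = P(X ≤ 16) - P(X ≤ 9)
                   = F(16) - F(9)
                   = 0.690738 - 0.079450
                   = 0.611288

This means approximately 61.1% of outcomes fall in the interval [10, 16].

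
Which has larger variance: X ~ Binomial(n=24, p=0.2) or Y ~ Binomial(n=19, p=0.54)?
Y has larger variance (4.7196 > 3.8400)

Compute the variance for each distribution:

X ~ Binomial(n=24, p=0.2):
Var(X) = 3.8400

Y ~ Binomial(n=19, p=0.54):
Var(Y) = 4.7196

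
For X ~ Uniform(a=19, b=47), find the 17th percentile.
23.7600

We have X ~ Uniform(a=19, b=47).

We want to find x such that P(X ≤ x) = 0.17.

This is the 17th percentile, which means 17% of values fall below this point.

Using the inverse CDF (quantile function):
x = F⁻¹(0.17) = 23.7600

Verification: P(X ≤ 23.7600) = 0.17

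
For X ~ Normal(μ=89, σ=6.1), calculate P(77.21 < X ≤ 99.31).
0.927870

We have X ~ Normal(μ=89, σ=6.1).

To find P(77.21 < X ≤ 99.31), we use:
P(77.21 < X ≤ 99.31) = P(X ≤ 99.31) - P(X ≤ 77.21)
                 = F(99.31) - F(77.21)
                 = 0.954502 - 0.026631
                 = 0.927870

So there's approximately a 92.8% chance that X falls in this range.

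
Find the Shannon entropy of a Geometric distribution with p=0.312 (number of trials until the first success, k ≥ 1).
1.9894 nats

We have X ~ Geometric(p=0.312) (number of trials until the first success, k ≥ 1).

The Shannon entropy measures the uncertainty or information content of the distribution.

For a Geometric distribution with p=0.312 (number of trials until the first success, k ≥ 1):
H(X) = 1.9894 nats

(In bits, this would be 2.8701 bits.)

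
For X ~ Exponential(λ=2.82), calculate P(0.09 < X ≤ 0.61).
0.596817

We have X ~ Exponential(λ=2.82).

To find P(0.09 < X ≤ 0.61), we use:
P(0.09 < X ≤ 0.61) = P(X ≤ 0.61) - P(X ≤ 0.09)
                 = F(0.61) - F(0.09)
                 = 0.820970 - 0.224153
                 = 0.596817

So there's approximately a 59.7% chance that X falls in this range.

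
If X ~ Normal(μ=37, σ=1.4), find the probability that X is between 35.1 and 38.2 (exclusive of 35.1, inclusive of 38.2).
0.716949

We have X ~ Normal(μ=37, σ=1.4).

To find P(35.1 < X ≤ 38.2), we use:
P(35.1 < X ≤ 38.2) = P(X ≤ 38.2) - P(X ≤ 35.1)
                 = F(38.2) - F(35.1)
                 = 0.804317 - 0.087368
                 = 0.716949

So there's approximately a 71.7% chance that X falls in this range.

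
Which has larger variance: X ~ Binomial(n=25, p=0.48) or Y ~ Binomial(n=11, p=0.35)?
X has larger variance (6.2400 > 2.5025)

Compute the variance for each distribution:

X ~ Binomial(n=25, p=0.48):
Var(X) = 6.2400

Y ~ Binomial(n=11, p=0.35):
Var(Y) = 2.5025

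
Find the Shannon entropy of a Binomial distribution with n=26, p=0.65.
2.3062 nats

We have X ~ Binomial(n=26, p=0.65).

The Shannon entropy measures the uncertainty or information content of the distribution.

For a Binomial distribution with n=26, p=0.65:
H(X) = 2.3062 nats

(In bits, this would be 3.3271 bits.)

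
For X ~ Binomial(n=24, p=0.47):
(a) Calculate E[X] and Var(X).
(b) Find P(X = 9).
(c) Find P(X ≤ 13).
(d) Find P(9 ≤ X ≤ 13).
(a) E[X] = 11.2800, Var(X) = 5.9784
(b) P(X = 9) = 0.107019
(c) P(X ≤ 13) = 0.818061
(d) P(9 ≤ X ≤ 13) = 0.690748

We have X ~ Binomial(n=24, p=0.47).

(a) Moments:
E[X] = 11.2800
Var(X) = 5.9784
σ = √Var(X) = 2.4451

(b) Point probability using PMF:
P(X = 9) = 0.107019

(c) Cumulative probability using CDF:
P(X ≤ 13) = F(13) = 0.818061

(d) Range probability:
P(9 ≤ X ≤ 13) = P(X ≤ 13) - P(X ≤ 8)
                   = F(13) - F(8)
                   = 0.818061 - 0.127314
                   = 0.690748

This means approximately 69.1% of outcomes fall in the interval [9, 13].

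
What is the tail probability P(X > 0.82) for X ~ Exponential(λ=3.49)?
0.057166

We have X ~ Exponential(λ=3.49).

P(X > 0.82) = 1 - P(X ≤ 0.82)
                = 1 - F(0.82)
                = 1 - 0.942834
                = 0.057166

So there's approximately a 5.7% chance that X exceeds 0.82.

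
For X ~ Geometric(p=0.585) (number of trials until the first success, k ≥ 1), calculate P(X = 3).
0.100752

We have X ~ Geometric(p=0.585) (number of trials until the first success, k ≥ 1).

For a Geometric distribution, the PMF gives us the probability of each outcome.

Using the PMF formula:
P(X = 3) = 0.100752

Rounded to 4 decimal places: 0.1008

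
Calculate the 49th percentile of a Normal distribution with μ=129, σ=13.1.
128.6716

We have X ~ Normal(μ=129, σ=13.1).

We want to find x such that P(X ≤ x) = 0.49.

This is the 49th percentile, which means 49% of values fall below this point.

Using the inverse CDF (quantile function):
x = F⁻¹(0.49) = 128.6716

Verification: P(X ≤ 128.6716) = 0.49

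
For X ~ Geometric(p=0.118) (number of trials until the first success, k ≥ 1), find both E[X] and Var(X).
E[X] = 8.4746, Var(X) = 63.3439

We have X ~ Geometric(p=0.118) (number of trials until the first success, k ≥ 1).

For a Geometric distribution with p=0.118 (number of trials until the first success, k ≥ 1):

Expected value:
E[X] = 8.4746

Variance:
Var(X) = 63.3439

Standard deviation:
σ = √Var(X) = 7.9589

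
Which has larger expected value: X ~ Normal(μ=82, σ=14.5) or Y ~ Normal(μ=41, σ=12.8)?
X has larger mean (82.0000 > 41.0000)

Compute the expected value for each distribution:

X ~ Normal(μ=82, σ=14.5):
E[X] = 82.0000

Y ~ Normal(μ=41, σ=12.8):
E[Y] = 41.0000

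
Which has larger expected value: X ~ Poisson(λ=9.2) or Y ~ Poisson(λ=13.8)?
Y has larger mean (13.8000 > 9.2000)

Compute the expected value for each distribution:

X ~ Poisson(λ=9.2):
E[X] = 9.2000

Y ~ Poisson(λ=13.8):
E[Y] = 13.8000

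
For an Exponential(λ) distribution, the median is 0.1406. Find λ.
λ = 4.9299

For X ~ Exponential(λ), the CDF is F(x) = 1 - e^(-λx).
The median m satisfies F(m) = 0.5:
1 - e^(-λm) = 0.5
e^(-λm) = 0.5
λm = ln(2)
m = ln(2) / λ

Given m = 0.1406:
λ = ln(2) / 0.1406 = 0.693147 / 0.1406 = 4.9299

Verification: ln(2) / 4.9299 = 0.1406 ✓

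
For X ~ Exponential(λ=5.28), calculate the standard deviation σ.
0.1894

We have X ~ Exponential(λ=5.28).

For an Exponential distribution with λ=5.28:
σ = √Var(X) = 0.1894

The standard deviation is the square root of the variance.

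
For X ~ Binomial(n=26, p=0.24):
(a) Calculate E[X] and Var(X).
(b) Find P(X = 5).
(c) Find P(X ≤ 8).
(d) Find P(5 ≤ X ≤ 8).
(a) E[X] = 6.2400, Var(X) = 4.7424
(b) P(X = 5) = 0.164526
(c) P(X ≤ 8) = 0.850263
(d) P(5 ≤ X ≤ 8) = 0.633495

We have X ~ Binomial(n=26, p=0.24).

(a) Moments:
E[X] = 6.2400
Var(X) = 4.7424
σ = √Var(X) = 2.1777

(b) Point probability using PMF:
P(X = 5) = 0.164526

(c) Cumulative probability using CDF:
P(X ≤ 8) = F(8) = 0.850263

(d) Range probability:
P(5 ≤ X ≤ 8) = P(X ≤ 8) - P(X ≤ 4)
                   = F(8) - F(4)
                   = 0.850263 - 0.216768
                   = 0.633495

This means approximately 63.3% of outcomes fall in the interval [5, 8].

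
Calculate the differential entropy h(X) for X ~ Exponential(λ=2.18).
0.2207 nats

We have X ~ Exponential(λ=2.18).

The differential entropy measures the uncertainty or information content of the distribution.

For an Exponential distribution with λ=2.18:
h(X) = 0.2207 nats

(In bits, this would be 0.3184 bits.)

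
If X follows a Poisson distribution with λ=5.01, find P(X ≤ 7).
0.865582

We have X ~ Poisson(λ=5.01).

The CDF gives us P(X ≤ k).

Using the CDF:
P(X ≤ 7) = 0.865582

This means there's approximately a 86.6% chance that X is at most 7.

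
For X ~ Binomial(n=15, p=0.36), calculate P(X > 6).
0.272160

We have X ~ Binomial(n=15, p=0.36).

P(X > 6) = 1 - P(X ≤ 6)
                = 1 - F(6)
                = 1 - 0.727840
                = 0.272160

So there's approximately a 27.2% chance that X exceeds 6.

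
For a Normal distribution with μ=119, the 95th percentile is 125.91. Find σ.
σ = 4.2010

For X ~ Normal(μ, σ), the p-th percentile satisfies x = μ + z_p × σ,
where z_p = Φ⁻¹(p) is the standard normal quantile.

Step 1: z_{0.95} = Φ⁻¹(0.95) = 1.6449

Step 2: Solve for σ:
125.91 = 119 + 1.6449 × σ
σ = (125.91 - 119) / 1.6449
σ = 6.91 / 1.6449
σ = 4.2010

Verification: μ + z × σ = 119 + 1.6449 × 4.2010 = 125.91 ✓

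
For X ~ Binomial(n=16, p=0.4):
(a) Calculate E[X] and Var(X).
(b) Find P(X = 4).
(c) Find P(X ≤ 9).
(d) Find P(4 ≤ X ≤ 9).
(a) E[X] = 6.4000, Var(X) = 3.8400
(b) P(X = 4) = 0.101421
(c) P(X ≤ 9) = 0.941681
(d) P(4 ≤ X ≤ 9) = 0.876534

We have X ~ Binomial(n=16, p=0.4).

(a) Moments:
E[X] = 6.4000
Var(X) = 3.8400
σ = √Var(X) = 1.9596

(b) Point probability using PMF:
P(X = 4) = 0.101421

(c) Cumulative probability using CDF:
P(X ≤ 9) = F(9) = 0.941681

(d) Range probability:
P(4 ≤ X ≤ 9) = P(X ≤ 9) - P(X ≤ 3)
                   = F(9) - F(3)
                   = 0.941681 - 0.065147
                   = 0.876534

This means approximately 87.7% of outcomes fall in the interval [4, 9].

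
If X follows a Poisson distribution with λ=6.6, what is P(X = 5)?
0.141969

We have X ~ Poisson(λ=6.6).

For a Poisson distribution, the PMF gives us the probability of each outcome.

Using the PMF formula:
P(X = 5) = 0.141969

Rounded to 4 decimal places: 0.1420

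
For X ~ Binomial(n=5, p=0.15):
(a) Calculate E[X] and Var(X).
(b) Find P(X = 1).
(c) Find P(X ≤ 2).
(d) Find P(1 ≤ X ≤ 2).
(a) E[X] = 0.7500, Var(X) = 0.6375
(b) P(X = 1) = 0.391505
(c) P(X ≤ 2) = 0.973388
(d) P(1 ≤ X ≤ 2) = 0.529683

We have X ~ Binomial(n=5, p=0.15).

(a) Moments:
E[X] = 0.7500
Var(X) = 0.6375
σ = √Var(X) = 0.7984

(b) Point probability using PMF:
P(X = 1) = 0.391505

(c) Cumulative probability using CDF:
P(X ≤ 2) = F(2) = 0.973388

(d) Range probability:
P(1 ≤ X ≤ 2) = P(X ≤ 2) - P(X ≤ 0)
                   = F(2) - F(0)
                   = 0.973388 - 0.443705
                   = 0.529683

This means approximately 53.0% of outcomes fall in the interval [1, 2].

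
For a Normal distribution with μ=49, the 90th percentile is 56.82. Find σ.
σ = 6.1020

For X ~ Normal(μ, σ), the p-th percentile satisfies x = μ + z_p × σ,
where z_p = Φ⁻¹(p) is the standard normal quantile.

Step 1: z_{0.9} = Φ⁻¹(0.9) = 1.2816

Step 2: Solve for σ:
56.82 = 49 + 1.2816 × σ
σ = (56.82 - 49) / 1.2816
σ = 7.82 / 1.2816
σ = 6.1020

Verification: μ + z × σ = 49 + 1.2816 × 6.1020 = 56.82 ✓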